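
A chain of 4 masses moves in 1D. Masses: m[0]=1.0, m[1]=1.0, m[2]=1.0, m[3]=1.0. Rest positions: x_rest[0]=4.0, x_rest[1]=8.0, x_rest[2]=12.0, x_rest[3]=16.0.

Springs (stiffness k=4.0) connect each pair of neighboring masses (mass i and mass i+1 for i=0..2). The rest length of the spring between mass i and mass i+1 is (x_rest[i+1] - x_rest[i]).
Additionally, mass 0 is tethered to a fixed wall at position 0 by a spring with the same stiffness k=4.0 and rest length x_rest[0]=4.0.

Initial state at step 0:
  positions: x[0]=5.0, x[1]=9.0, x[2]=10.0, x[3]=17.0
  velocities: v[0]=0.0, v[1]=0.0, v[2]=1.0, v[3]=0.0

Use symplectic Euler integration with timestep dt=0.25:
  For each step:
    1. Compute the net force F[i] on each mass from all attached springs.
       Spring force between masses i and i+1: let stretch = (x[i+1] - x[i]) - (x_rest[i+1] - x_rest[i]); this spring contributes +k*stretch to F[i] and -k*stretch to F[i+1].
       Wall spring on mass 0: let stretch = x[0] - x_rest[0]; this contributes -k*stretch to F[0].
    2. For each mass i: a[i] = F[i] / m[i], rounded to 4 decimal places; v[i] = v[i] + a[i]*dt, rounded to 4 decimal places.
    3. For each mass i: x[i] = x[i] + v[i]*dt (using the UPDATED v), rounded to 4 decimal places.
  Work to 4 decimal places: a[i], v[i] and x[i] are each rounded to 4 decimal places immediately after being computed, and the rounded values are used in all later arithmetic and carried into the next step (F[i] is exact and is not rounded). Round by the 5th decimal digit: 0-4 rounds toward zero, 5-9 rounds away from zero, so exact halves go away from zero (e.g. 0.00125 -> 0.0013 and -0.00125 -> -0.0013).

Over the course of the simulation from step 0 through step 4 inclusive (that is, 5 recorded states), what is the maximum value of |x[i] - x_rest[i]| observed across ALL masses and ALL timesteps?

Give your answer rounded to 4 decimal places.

Answer: 2.5938

Derivation:
Step 0: x=[5.0000 9.0000 10.0000 17.0000] v=[0.0000 0.0000 1.0000 0.0000]
Step 1: x=[4.7500 8.2500 11.7500 16.2500] v=[-1.0000 -3.0000 7.0000 -3.0000]
Step 2: x=[4.1875 7.5000 13.7500 15.3750] v=[-2.2500 -3.0000 8.0000 -3.5000]
Step 3: x=[3.4063 7.4844 14.5938 15.0938] v=[-3.1250 -0.0625 3.3750 -1.1250]
Step 4: x=[2.7930 8.2266 13.7852 15.6876] v=[-2.4532 2.9688 -3.2344 2.3750]
Max displacement = 2.5938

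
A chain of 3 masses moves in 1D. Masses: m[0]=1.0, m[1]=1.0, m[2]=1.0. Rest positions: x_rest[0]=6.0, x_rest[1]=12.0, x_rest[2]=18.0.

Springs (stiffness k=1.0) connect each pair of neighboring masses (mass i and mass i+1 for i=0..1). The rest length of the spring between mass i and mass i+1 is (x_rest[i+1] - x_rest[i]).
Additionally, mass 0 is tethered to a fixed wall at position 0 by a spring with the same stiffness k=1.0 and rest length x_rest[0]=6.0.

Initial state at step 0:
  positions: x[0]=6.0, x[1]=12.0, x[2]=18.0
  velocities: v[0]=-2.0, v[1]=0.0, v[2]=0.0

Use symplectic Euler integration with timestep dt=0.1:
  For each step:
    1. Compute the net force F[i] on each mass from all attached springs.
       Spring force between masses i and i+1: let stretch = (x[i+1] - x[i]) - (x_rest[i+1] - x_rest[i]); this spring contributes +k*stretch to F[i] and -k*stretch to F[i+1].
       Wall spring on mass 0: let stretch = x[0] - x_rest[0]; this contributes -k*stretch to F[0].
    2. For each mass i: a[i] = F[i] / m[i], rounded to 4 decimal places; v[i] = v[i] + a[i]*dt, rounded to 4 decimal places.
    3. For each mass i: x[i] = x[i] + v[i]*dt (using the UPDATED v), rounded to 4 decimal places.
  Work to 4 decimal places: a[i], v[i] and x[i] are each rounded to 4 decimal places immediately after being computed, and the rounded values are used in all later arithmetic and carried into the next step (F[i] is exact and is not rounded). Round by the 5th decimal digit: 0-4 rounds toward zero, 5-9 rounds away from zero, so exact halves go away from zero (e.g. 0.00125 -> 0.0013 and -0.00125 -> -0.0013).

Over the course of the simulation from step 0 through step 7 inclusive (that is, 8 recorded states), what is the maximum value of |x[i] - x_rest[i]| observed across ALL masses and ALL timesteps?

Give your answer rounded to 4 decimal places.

Step 0: x=[6.0000 12.0000 18.0000] v=[-2.0000 0.0000 0.0000]
Step 1: x=[5.8000 12.0000 18.0000] v=[-2.0000 0.0000 0.0000]
Step 2: x=[5.6040 11.9980 18.0000] v=[-1.9600 -0.0200 0.0000]
Step 3: x=[5.4159 11.9921 18.0000] v=[-1.8810 -0.0592 -0.0002]
Step 4: x=[5.2394 11.9805 17.9999] v=[-1.7650 -0.1160 -0.0010]
Step 5: x=[5.0779 11.9617 17.9996] v=[-1.6148 -0.1882 -0.0029]
Step 6: x=[4.9345 11.9344 17.9989] v=[-1.4342 -0.2728 -0.0067]
Step 7: x=[4.8117 11.8978 17.9976] v=[-1.2277 -0.3663 -0.0132]
Max displacement = 1.1883

Answer: 1.1883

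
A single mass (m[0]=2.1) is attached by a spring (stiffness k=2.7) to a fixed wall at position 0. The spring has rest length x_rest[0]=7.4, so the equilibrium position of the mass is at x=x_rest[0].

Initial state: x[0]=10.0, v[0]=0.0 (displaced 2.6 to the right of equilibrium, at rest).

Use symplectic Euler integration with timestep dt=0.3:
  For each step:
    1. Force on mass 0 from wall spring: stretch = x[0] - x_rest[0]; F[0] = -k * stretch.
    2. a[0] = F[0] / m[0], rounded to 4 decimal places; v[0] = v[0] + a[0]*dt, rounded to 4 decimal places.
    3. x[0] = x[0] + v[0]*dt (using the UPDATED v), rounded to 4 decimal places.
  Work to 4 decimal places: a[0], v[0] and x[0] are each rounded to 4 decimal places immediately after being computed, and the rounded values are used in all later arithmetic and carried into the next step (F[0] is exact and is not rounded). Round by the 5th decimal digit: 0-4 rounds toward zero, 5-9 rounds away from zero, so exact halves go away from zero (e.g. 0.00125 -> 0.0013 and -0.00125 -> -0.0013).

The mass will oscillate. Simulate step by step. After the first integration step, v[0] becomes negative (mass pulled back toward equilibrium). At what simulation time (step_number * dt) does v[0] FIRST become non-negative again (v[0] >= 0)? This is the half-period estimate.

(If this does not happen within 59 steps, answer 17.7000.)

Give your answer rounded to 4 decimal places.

Answer: 3.0000

Derivation:
Step 0: x=[10.0000] v=[0.0000]
Step 1: x=[9.6991] v=[-1.0029]
Step 2: x=[9.1322] v=[-1.8897]
Step 3: x=[8.3649] v=[-2.5578]
Step 4: x=[7.4859] v=[-2.9300]
Step 5: x=[6.5970] v=[-2.9631]
Step 6: x=[5.8010] v=[-2.6534]
Step 7: x=[5.1900] v=[-2.0366]
Step 8: x=[4.8347] v=[-1.1842]
Step 9: x=[4.7763] v=[-0.1947]
Step 10: x=[5.0215] v=[0.8173]
First v>=0 after going negative at step 10, time=3.0000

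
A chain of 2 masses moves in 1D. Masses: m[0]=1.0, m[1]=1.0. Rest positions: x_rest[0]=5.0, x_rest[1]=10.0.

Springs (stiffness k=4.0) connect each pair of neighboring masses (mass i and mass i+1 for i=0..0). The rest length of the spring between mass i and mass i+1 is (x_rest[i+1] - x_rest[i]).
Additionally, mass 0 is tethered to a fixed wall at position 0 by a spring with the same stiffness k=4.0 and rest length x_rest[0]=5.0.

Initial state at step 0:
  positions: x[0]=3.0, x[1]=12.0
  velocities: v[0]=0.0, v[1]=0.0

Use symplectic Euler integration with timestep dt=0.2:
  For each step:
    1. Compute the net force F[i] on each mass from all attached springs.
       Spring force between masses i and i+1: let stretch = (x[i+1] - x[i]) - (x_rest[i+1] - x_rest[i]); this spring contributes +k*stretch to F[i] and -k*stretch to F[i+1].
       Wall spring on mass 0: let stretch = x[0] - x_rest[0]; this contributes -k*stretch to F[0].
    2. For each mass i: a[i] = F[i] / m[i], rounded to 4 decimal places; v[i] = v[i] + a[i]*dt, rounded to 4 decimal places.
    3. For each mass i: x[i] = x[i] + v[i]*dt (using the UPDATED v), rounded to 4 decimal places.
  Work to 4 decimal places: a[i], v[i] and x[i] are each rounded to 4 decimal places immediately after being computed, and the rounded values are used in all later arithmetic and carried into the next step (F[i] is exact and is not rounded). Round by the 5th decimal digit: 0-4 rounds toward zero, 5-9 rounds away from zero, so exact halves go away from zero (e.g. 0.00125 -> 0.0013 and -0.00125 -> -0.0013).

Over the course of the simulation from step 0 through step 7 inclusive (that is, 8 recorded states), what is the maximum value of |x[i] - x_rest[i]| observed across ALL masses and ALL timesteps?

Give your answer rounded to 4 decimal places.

Answer: 2.5881

Derivation:
Step 0: x=[3.0000 12.0000] v=[0.0000 0.0000]
Step 1: x=[3.9600 11.3600] v=[4.8000 -3.2000]
Step 2: x=[5.4704 10.3360] v=[7.5520 -5.1200]
Step 3: x=[6.8840 9.3335] v=[7.0682 -5.0125]
Step 4: x=[7.5881 8.7391] v=[3.5206 -2.9721]
Step 5: x=[7.2623 8.7605] v=[-1.6291 0.1071]
Step 6: x=[6.0142 9.3422] v=[-6.2404 2.9085]
Step 7: x=[4.3363 10.1914] v=[-8.3894 4.2461]
Max displacement = 2.5881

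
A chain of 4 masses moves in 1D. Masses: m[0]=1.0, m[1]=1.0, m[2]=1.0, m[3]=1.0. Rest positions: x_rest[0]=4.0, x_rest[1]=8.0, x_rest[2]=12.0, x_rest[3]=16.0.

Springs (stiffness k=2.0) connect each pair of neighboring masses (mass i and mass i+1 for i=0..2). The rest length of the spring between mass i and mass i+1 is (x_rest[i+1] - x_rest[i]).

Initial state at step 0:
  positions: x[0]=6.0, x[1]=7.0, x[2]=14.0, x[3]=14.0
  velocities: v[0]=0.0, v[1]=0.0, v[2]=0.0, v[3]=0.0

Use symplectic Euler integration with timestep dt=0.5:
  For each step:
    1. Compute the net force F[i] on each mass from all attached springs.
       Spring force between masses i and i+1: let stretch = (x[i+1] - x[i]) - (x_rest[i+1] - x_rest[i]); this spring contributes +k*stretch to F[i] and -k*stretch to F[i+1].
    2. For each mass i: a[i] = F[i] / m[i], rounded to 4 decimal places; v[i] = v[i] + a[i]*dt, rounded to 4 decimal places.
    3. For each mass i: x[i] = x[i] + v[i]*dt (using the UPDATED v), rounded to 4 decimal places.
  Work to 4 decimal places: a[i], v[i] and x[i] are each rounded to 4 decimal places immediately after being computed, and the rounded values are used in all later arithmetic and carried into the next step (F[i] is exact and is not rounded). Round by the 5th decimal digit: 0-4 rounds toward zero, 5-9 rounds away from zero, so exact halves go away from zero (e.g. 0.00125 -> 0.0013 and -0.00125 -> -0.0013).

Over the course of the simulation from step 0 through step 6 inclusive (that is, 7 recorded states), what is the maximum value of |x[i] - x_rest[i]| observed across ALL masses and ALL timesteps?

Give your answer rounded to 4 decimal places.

Answer: 3.2500

Derivation:
Step 0: x=[6.0000 7.0000 14.0000 14.0000] v=[0.0000 0.0000 0.0000 0.0000]
Step 1: x=[4.5000 10.0000 10.5000 16.0000] v=[-3.0000 6.0000 -7.0000 4.0000]
Step 2: x=[3.7500 10.5000 9.5000 17.2500] v=[-1.5000 1.0000 -2.0000 2.5000]
Step 3: x=[4.3750 7.1250 12.8750 16.6250] v=[1.2500 -6.7500 6.7500 -1.2500]
Step 4: x=[4.3750 5.2500 15.2500 16.1250] v=[0.0000 -3.7500 4.7500 -1.0000]
Step 5: x=[2.8125 7.9375 13.0625 17.1875] v=[-3.1250 5.3750 -4.3750 2.1250]
Step 6: x=[1.8125 10.6250 10.3750 18.1875] v=[-2.0000 5.3750 -5.3750 2.0000]
Max displacement = 3.2500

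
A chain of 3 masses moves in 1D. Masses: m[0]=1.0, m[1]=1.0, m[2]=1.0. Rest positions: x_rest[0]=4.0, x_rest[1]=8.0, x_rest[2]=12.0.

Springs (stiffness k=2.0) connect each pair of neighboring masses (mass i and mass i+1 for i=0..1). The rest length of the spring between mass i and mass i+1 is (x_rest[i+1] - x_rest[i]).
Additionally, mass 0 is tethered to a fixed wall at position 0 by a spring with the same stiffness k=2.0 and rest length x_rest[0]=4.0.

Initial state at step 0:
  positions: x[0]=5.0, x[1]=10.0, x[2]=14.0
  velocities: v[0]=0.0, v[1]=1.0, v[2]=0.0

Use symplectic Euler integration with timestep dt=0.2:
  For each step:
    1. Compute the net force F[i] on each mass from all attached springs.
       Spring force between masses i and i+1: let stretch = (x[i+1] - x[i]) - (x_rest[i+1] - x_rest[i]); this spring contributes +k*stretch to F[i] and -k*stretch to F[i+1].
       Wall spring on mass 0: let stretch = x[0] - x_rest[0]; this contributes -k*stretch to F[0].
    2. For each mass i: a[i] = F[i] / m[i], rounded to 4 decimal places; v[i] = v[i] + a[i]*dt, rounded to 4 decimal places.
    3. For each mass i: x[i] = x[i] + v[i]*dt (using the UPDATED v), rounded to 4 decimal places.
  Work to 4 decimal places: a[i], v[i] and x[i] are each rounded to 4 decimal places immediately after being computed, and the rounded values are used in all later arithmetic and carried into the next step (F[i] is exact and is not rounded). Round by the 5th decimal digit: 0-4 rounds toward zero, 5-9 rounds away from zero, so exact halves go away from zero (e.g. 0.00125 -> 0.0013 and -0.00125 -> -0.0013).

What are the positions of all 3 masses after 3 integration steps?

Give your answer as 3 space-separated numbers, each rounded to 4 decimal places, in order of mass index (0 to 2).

Step 0: x=[5.0000 10.0000 14.0000] v=[0.0000 1.0000 0.0000]
Step 1: x=[5.0000 10.1200 14.0000] v=[0.0000 0.6000 0.0000]
Step 2: x=[5.0096 10.1408 14.0096] v=[0.0480 0.1040 0.0480]
Step 3: x=[5.0289 10.0606 14.0297] v=[0.0966 -0.4010 0.1005]

Answer: 5.0289 10.0606 14.0297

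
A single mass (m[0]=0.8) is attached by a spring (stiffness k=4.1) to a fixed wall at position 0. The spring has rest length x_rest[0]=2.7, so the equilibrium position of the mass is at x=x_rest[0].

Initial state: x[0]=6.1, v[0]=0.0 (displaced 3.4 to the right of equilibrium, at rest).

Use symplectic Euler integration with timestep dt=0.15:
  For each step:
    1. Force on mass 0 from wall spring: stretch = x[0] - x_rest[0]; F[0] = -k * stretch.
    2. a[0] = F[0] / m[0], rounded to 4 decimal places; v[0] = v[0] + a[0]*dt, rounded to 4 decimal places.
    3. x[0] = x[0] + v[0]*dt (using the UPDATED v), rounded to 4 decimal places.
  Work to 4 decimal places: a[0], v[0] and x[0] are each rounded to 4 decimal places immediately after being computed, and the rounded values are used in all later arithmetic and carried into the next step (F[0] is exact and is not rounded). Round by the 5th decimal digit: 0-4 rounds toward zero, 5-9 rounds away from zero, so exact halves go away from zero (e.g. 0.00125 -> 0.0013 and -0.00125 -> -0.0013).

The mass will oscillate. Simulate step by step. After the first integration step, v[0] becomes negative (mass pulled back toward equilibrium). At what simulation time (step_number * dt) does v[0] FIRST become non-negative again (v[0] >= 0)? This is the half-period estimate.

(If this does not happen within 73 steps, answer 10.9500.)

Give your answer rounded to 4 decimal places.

Step 0: x=[6.1000] v=[0.0000]
Step 1: x=[5.7079] v=[-2.6138]
Step 2: x=[4.9690] v=[-4.9261]
Step 3: x=[3.9684] v=[-6.6704]
Step 4: x=[2.8216] v=[-7.6455]
Step 5: x=[1.6608] v=[-7.7390]
Step 6: x=[0.6198] v=[-6.9401]
Step 7: x=[-0.1814] v=[-5.3410]
Step 8: x=[-0.6503] v=[-3.1259]
Step 9: x=[-0.7329] v=[-0.5504]
Step 10: x=[-0.4196] v=[2.0886]
First v>=0 after going negative at step 10, time=1.5000

Answer: 1.5000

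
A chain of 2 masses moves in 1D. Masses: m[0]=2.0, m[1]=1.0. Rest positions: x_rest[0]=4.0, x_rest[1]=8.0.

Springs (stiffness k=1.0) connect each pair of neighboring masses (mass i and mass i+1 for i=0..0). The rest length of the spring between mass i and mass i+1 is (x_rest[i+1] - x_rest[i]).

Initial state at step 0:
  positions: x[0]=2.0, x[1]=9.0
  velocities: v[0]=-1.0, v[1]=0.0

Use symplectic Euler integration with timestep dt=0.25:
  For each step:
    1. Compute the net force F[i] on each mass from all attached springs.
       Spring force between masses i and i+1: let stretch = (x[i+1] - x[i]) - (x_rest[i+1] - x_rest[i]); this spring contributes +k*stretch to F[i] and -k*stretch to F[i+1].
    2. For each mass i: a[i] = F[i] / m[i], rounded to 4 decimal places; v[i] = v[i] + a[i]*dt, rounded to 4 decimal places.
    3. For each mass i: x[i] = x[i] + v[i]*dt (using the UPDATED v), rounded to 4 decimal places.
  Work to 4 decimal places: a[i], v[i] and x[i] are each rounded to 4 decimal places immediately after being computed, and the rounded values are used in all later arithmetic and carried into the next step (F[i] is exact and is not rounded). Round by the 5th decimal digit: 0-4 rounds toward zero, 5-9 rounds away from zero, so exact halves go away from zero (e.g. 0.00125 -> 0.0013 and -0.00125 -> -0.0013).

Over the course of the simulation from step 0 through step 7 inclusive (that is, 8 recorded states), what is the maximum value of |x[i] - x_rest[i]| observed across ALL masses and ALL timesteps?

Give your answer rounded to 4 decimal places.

Answer: 3.0629

Derivation:
Step 0: x=[2.0000 9.0000] v=[-1.0000 0.0000]
Step 1: x=[1.8438 8.8125] v=[-0.6250 -0.7500]
Step 2: x=[1.7803 8.4395] v=[-0.2539 -1.4922]
Step 3: x=[1.7999 7.9003] v=[0.0785 -2.1570]
Step 4: x=[1.8852 7.2298] v=[0.3411 -2.6821]
Step 5: x=[2.0125 6.4752] v=[0.5092 -3.0183]
Step 6: x=[2.1543 5.6917] v=[0.5671 -3.1340]
Step 7: x=[2.2816 4.9371] v=[0.5093 -3.0184]
Max displacement = 3.0629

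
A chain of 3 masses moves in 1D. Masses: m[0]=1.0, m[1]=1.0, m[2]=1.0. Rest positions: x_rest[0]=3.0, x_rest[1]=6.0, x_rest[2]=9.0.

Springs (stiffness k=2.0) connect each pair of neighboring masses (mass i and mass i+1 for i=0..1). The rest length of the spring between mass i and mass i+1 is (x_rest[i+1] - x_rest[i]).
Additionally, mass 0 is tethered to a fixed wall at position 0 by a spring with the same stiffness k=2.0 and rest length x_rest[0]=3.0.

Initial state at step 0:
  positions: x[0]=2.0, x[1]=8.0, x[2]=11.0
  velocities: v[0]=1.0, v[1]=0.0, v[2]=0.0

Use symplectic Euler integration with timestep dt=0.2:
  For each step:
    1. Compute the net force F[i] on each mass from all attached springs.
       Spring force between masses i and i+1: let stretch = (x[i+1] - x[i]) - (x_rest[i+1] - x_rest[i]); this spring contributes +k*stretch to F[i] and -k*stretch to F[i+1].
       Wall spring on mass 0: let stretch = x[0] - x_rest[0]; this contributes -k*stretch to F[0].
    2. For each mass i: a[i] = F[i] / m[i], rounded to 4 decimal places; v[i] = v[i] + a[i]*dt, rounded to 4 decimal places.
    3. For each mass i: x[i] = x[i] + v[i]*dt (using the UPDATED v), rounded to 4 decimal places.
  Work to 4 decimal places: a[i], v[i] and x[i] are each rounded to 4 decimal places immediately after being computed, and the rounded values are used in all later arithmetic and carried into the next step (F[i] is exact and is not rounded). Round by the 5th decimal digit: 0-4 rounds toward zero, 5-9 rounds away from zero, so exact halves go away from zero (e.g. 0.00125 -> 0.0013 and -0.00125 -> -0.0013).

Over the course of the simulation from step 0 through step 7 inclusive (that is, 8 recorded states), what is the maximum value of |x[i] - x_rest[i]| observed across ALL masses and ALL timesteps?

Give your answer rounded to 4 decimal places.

Answer: 2.3887

Derivation:
Step 0: x=[2.0000 8.0000 11.0000] v=[1.0000 0.0000 0.0000]
Step 1: x=[2.5200 7.7600 11.0000] v=[2.6000 -1.2000 0.0000]
Step 2: x=[3.2576 7.3600 10.9808] v=[3.6880 -2.0000 -0.0960]
Step 3: x=[4.0628 6.9215 10.9119] v=[4.0259 -2.1926 -0.3443]
Step 4: x=[4.7717 6.5735 10.7638] v=[3.5443 -1.7399 -0.7405]
Step 5: x=[5.2430 6.4166 10.5205] v=[2.3563 -0.7845 -1.2166]
Step 6: x=[5.3887 6.4941 10.1889] v=[0.7285 0.3876 -1.6582]
Step 7: x=[5.1917 6.7788 9.8017] v=[-0.9848 1.4234 -1.9361]
Max displacement = 2.3887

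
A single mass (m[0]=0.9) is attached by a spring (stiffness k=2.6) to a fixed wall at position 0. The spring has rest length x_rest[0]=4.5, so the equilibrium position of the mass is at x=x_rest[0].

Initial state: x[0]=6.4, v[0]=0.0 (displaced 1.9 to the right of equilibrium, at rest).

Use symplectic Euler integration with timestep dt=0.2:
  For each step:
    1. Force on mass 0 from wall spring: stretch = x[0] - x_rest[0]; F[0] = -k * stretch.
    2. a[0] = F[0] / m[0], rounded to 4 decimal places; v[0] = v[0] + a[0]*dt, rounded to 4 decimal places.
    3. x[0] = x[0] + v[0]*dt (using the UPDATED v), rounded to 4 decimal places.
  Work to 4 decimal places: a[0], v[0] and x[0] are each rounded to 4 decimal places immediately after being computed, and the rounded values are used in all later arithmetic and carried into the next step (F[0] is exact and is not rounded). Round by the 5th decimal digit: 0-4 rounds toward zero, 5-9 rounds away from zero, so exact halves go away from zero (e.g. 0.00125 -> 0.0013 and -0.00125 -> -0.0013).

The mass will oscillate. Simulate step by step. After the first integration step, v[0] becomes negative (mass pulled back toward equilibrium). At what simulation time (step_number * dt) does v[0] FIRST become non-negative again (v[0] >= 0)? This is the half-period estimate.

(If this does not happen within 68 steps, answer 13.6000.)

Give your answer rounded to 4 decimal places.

Answer: 2.0000

Derivation:
Step 0: x=[6.4000] v=[0.0000]
Step 1: x=[6.1804] v=[-1.0978]
Step 2: x=[5.7667] v=[-2.0687]
Step 3: x=[5.2066] v=[-2.8006]
Step 4: x=[4.5648] v=[-3.2089]
Step 5: x=[3.9155] v=[-3.2463]
Step 6: x=[3.3338] v=[-2.9086]
Step 7: x=[2.8868] v=[-2.2348]
Step 8: x=[2.6263] v=[-1.3027]
Step 9: x=[2.5823] v=[-0.2201]
Step 10: x=[2.7599] v=[0.8879]
First v>=0 after going negative at step 10, time=2.0000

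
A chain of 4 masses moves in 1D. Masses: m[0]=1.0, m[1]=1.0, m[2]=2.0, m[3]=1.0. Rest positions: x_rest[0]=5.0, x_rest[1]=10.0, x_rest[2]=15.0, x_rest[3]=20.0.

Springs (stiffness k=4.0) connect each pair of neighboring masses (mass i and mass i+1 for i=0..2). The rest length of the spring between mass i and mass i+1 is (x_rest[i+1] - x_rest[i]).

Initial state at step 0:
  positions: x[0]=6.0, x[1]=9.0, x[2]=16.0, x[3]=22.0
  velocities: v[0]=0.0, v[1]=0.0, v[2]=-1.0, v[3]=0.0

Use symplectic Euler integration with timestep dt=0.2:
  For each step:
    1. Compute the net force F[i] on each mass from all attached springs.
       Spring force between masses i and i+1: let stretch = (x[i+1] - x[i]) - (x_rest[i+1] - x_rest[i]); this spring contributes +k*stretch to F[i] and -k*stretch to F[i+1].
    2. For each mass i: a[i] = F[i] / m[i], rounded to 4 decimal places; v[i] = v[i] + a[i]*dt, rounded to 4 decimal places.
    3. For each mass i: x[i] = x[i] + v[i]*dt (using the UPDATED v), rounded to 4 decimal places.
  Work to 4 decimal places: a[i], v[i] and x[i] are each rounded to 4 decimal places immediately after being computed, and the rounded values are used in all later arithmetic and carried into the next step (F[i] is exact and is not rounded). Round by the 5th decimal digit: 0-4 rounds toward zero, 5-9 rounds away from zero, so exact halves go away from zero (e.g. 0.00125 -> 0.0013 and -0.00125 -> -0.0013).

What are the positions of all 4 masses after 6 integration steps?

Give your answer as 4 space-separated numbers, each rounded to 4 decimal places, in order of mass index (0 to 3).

Step 0: x=[6.0000 9.0000 16.0000 22.0000] v=[0.0000 0.0000 -1.0000 0.0000]
Step 1: x=[5.6800 9.6400 15.7200 21.8400] v=[-1.6000 3.2000 -1.4000 -0.8000]
Step 2: x=[5.1936 10.6192 15.4432 21.5008] v=[-2.4320 4.8960 -1.3840 -1.6960]
Step 3: x=[4.7753 11.5021 15.2651 20.9924] v=[-2.0915 4.4147 -0.8906 -2.5421]
Step 4: x=[4.6333 11.9108 15.2441 20.3676] v=[-0.7101 2.0437 -0.1049 -3.1239]
Step 5: x=[4.8557 11.6885 15.3663 19.7231] v=[1.1119 -1.1117 0.6112 -3.2227]
Step 6: x=[5.3713 10.9614 15.5429 19.1815] v=[2.5781 -3.6357 0.8828 -2.7081]

Answer: 5.3713 10.9614 15.5429 19.1815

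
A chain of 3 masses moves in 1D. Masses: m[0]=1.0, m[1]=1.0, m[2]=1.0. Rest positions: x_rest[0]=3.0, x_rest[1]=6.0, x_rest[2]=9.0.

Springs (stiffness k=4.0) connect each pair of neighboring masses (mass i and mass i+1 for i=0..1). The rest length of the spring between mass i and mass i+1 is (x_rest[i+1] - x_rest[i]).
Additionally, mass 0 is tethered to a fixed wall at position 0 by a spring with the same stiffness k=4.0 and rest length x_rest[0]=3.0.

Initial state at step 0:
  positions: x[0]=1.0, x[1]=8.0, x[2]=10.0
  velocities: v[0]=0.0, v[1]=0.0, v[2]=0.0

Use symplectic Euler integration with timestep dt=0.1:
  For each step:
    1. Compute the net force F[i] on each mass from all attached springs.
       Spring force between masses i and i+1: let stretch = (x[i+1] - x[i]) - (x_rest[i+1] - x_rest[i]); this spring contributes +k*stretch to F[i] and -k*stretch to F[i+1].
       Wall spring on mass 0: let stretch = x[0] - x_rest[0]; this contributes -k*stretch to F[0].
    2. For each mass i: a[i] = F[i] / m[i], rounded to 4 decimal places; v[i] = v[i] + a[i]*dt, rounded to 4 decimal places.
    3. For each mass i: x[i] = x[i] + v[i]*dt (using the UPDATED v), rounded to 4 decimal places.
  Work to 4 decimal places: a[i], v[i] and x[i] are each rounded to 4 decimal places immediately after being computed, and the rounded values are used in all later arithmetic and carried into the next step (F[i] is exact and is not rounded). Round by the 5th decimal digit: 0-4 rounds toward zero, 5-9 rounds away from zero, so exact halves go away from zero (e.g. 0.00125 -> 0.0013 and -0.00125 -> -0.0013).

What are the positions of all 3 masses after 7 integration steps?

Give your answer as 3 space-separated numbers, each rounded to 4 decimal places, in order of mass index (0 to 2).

Answer: 4.9144 5.1365 10.1875

Derivation:
Step 0: x=[1.0000 8.0000 10.0000] v=[0.0000 0.0000 0.0000]
Step 1: x=[1.2400 7.8000 10.0400] v=[2.4000 -2.0000 0.4000]
Step 2: x=[1.6928 7.4272 10.1104] v=[4.5280 -3.7280 0.7040]
Step 3: x=[2.3073 6.9324 10.1935] v=[6.1446 -4.9485 0.8307]
Step 4: x=[3.0145 6.3830 10.2661] v=[7.0717 -5.4941 0.7263]
Step 5: x=[3.7358 5.8542 10.3034] v=[7.2133 -5.2883 0.3731]
Step 6: x=[4.3924 5.4186 10.2827] v=[6.5663 -4.3560 -0.2066]
Step 7: x=[4.9144 5.1365 10.1875] v=[5.2198 -2.8208 -0.9522]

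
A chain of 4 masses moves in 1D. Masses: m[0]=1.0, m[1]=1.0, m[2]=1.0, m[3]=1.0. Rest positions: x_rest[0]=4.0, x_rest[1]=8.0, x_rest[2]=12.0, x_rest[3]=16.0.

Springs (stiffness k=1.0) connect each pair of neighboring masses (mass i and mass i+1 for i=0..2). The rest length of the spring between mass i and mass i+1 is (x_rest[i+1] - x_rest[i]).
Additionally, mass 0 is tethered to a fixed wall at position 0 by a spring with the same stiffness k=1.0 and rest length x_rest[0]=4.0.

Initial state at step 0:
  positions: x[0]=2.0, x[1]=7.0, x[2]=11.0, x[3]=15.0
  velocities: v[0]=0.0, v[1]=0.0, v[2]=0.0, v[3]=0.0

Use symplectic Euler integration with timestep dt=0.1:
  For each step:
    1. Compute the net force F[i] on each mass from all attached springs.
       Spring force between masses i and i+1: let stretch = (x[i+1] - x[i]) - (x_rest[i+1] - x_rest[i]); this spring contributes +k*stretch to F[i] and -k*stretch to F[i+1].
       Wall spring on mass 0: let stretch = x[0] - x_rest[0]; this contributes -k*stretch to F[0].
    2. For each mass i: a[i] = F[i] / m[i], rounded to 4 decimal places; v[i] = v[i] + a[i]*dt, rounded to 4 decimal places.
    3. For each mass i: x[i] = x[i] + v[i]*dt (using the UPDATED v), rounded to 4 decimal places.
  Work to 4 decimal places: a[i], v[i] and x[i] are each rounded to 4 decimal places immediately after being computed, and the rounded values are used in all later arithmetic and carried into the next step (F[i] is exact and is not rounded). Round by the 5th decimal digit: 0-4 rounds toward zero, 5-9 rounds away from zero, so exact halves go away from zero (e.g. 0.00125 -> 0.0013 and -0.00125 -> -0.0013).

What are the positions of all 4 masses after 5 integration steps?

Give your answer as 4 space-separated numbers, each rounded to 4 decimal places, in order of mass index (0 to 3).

Answer: 2.4260 6.8670 10.9966 15.0000

Derivation:
Step 0: x=[2.0000 7.0000 11.0000 15.0000] v=[0.0000 0.0000 0.0000 0.0000]
Step 1: x=[2.0300 6.9900 11.0000 15.0000] v=[0.3000 -0.1000 0.0000 0.0000]
Step 2: x=[2.0893 6.9705 10.9999 15.0000] v=[0.5930 -0.1950 -0.0010 0.0000]
Step 3: x=[2.1765 6.9425 10.9995 15.0000] v=[0.8722 -0.2802 -0.0039 0.0000]
Step 4: x=[2.2896 6.9074 10.9985 15.0000] v=[1.1312 -0.3511 -0.0096 -0.0001]
Step 5: x=[2.4260 6.8670 10.9966 15.0000] v=[1.3640 -0.4038 -0.0186 -0.0003]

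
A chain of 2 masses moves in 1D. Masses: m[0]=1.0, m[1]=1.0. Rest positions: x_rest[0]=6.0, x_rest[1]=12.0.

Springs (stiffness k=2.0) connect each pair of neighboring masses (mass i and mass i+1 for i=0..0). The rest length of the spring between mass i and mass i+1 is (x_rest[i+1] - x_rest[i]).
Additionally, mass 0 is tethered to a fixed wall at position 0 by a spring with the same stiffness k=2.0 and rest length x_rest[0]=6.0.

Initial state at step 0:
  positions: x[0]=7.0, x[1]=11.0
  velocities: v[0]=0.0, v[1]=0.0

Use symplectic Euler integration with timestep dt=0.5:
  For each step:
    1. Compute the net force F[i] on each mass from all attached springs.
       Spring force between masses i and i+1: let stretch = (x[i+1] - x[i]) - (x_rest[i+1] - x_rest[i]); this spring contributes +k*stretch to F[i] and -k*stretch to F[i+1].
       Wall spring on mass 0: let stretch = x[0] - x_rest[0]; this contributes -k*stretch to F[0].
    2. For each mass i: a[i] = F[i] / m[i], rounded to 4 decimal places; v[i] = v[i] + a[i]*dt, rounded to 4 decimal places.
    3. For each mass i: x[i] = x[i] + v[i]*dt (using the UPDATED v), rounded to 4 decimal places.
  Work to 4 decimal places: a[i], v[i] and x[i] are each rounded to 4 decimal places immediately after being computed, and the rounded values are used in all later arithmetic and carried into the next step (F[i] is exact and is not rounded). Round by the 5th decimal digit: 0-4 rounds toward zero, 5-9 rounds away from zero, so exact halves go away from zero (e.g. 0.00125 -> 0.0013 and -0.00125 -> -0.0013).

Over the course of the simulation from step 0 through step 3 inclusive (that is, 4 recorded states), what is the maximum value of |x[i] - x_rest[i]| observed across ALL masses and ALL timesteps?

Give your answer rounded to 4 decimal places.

Step 0: x=[7.0000 11.0000] v=[0.0000 0.0000]
Step 1: x=[5.5000 12.0000] v=[-3.0000 2.0000]
Step 2: x=[4.5000 12.7500] v=[-2.0000 1.5000]
Step 3: x=[5.3750 12.3750] v=[1.7500 -0.7500]
Max displacement = 1.5000

Answer: 1.5000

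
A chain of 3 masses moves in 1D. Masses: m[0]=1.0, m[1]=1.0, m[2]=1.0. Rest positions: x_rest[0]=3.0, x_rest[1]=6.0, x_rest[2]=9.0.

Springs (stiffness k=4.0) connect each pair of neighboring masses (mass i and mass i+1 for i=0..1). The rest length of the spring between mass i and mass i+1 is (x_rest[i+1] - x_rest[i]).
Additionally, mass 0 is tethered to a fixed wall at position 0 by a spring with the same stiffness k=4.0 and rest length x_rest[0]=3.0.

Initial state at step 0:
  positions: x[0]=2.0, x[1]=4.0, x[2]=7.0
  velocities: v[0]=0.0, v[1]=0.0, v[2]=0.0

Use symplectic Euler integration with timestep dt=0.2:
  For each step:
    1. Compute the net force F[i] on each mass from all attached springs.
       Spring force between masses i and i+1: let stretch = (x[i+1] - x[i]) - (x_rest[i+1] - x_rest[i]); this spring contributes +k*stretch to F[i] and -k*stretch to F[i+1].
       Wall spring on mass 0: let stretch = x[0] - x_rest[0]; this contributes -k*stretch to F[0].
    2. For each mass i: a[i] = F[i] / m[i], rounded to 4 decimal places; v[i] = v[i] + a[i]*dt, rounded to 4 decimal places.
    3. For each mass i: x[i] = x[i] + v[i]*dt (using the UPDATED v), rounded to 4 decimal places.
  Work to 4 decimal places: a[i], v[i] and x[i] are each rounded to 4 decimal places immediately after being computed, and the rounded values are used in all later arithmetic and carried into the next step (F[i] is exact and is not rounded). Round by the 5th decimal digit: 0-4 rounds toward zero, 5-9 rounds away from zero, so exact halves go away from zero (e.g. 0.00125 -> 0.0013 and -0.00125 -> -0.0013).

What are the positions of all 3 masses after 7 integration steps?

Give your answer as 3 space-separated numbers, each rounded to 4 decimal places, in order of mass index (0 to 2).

Answer: 3.0060 5.5161 8.4433

Derivation:
Step 0: x=[2.0000 4.0000 7.0000] v=[0.0000 0.0000 0.0000]
Step 1: x=[2.0000 4.1600 7.0000] v=[0.0000 0.8000 0.0000]
Step 2: x=[2.0256 4.4288 7.0256] v=[0.1280 1.3440 0.1280]
Step 3: x=[2.1116 4.7286 7.1157] v=[0.4301 1.4989 0.4506]
Step 4: x=[2.2785 4.9916 7.3039] v=[0.8344 1.3150 0.9409]
Step 5: x=[2.5149 5.1905 7.6021] v=[1.1821 0.9944 1.4911]
Step 6: x=[2.7770 5.3471 7.9945] v=[1.3107 0.7832 1.9618]
Step 7: x=[3.0060 5.5161 8.4433] v=[1.1452 0.8450 2.2439]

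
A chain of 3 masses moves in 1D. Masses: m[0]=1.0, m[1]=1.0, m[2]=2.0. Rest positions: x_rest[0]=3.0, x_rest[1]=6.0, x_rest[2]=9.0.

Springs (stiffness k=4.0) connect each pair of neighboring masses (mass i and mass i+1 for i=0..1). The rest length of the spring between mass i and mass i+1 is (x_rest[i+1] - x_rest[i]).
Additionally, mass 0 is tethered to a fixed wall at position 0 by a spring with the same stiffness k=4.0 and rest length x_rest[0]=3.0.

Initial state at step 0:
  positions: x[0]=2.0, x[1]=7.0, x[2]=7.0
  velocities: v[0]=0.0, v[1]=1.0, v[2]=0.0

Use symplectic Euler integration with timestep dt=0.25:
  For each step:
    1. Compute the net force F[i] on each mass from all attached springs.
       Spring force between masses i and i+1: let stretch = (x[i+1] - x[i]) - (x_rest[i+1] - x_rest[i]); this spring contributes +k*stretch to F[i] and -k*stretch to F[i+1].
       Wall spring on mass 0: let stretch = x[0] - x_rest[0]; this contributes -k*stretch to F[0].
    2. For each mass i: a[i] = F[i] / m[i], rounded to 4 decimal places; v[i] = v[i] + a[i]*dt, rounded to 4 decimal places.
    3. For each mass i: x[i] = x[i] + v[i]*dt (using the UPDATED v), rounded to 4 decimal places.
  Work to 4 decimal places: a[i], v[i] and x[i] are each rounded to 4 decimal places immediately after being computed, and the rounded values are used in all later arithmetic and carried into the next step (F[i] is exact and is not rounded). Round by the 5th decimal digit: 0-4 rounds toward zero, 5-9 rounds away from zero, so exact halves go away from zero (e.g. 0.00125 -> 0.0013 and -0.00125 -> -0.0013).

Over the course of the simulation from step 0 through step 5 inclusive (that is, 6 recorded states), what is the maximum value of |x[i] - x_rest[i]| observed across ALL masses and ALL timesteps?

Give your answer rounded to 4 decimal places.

Step 0: x=[2.0000 7.0000 7.0000] v=[0.0000 1.0000 0.0000]
Step 1: x=[2.7500 6.0000 7.3750] v=[3.0000 -4.0000 1.5000]
Step 2: x=[3.6250 4.5313 7.9531] v=[3.5000 -5.8750 2.3125]
Step 3: x=[3.8203 3.6914 8.4785] v=[0.7813 -3.3595 2.1016]
Step 4: x=[3.0283 4.0805 8.7805] v=[-3.1679 1.5565 1.2081]
Step 5: x=[1.7423 5.3816 8.8700] v=[-5.1440 5.2043 0.3581]
Max displacement = 2.3086

Answer: 2.3086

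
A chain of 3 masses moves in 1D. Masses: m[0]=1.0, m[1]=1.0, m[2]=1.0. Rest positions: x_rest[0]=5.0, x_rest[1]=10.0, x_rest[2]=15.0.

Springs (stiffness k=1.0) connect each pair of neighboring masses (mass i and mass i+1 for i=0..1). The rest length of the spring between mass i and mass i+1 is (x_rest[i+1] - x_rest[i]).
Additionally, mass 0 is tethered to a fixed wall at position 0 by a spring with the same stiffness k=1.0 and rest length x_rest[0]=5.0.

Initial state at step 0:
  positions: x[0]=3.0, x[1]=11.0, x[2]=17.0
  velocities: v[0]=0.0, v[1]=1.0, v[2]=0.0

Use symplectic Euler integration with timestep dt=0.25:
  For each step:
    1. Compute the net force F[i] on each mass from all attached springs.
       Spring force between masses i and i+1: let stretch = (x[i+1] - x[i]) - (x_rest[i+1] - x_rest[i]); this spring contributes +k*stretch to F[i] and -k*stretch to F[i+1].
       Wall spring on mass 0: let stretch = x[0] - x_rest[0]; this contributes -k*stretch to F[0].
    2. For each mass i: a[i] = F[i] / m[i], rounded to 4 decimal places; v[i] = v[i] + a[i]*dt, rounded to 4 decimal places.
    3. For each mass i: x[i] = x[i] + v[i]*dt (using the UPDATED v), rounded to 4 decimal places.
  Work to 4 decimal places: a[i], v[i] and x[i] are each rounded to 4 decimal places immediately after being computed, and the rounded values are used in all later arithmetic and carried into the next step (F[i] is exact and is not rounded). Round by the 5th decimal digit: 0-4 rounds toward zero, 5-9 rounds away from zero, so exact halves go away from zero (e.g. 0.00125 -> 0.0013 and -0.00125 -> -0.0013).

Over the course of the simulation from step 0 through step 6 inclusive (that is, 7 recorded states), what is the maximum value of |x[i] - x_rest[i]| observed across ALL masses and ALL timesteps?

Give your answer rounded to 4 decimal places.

Answer: 2.2338

Derivation:
Step 0: x=[3.0000 11.0000 17.0000] v=[0.0000 1.0000 0.0000]
Step 1: x=[3.3125 11.1250 16.9375] v=[1.2500 0.5000 -0.2500]
Step 2: x=[3.9063 11.1250 16.8242] v=[2.3750 0.0000 -0.4531]
Step 3: x=[4.7071 11.0300 16.6672] v=[3.2031 -0.3799 -0.6279]
Step 4: x=[5.6089 10.8922 16.4704] v=[3.6071 -0.5513 -0.7872]
Step 5: x=[6.4903 10.7728 16.2375] v=[3.5257 -0.4776 -0.9318]
Step 6: x=[7.2338 10.7273 15.9755] v=[2.9738 -0.1821 -1.0480]
Max displacement = 2.2338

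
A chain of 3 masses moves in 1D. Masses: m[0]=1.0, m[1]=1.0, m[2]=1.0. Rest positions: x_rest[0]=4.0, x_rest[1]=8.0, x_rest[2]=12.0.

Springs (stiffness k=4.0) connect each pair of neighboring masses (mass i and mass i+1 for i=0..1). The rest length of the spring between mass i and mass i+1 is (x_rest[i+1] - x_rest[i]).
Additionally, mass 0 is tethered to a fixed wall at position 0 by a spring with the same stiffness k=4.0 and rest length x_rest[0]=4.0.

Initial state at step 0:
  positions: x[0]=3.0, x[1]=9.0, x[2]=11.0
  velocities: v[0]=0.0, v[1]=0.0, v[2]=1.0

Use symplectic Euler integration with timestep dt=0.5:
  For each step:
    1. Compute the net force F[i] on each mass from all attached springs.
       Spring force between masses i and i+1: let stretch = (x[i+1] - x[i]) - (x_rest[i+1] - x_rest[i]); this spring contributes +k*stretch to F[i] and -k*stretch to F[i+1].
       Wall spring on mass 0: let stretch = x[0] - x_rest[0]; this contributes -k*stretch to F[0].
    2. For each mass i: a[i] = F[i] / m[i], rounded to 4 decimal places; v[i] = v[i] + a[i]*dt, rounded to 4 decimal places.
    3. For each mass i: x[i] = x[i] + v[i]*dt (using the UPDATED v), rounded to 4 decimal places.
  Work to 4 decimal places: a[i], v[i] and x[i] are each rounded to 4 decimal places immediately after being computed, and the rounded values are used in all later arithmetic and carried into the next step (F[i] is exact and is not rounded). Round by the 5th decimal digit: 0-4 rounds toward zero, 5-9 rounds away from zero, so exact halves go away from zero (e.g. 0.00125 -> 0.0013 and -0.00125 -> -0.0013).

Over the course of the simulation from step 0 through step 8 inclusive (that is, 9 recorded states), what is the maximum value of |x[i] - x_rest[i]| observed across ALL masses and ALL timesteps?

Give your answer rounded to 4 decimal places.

Answer: 3.5000

Derivation:
Step 0: x=[3.0000 9.0000 11.0000] v=[0.0000 0.0000 1.0000]
Step 1: x=[6.0000 5.0000 13.5000] v=[6.0000 -8.0000 5.0000]
Step 2: x=[2.0000 10.5000 11.5000] v=[-8.0000 11.0000 -4.0000]
Step 3: x=[4.5000 8.5000 12.5000] v=[5.0000 -4.0000 2.0000]
Step 4: x=[6.5000 6.5000 13.5000] v=[4.0000 -4.0000 2.0000]
Step 5: x=[2.0000 11.5000 11.5000] v=[-9.0000 10.0000 -4.0000]
Step 6: x=[5.0000 7.0000 13.5000] v=[6.0000 -9.0000 4.0000]
Step 7: x=[5.0000 7.0000 13.0000] v=[0.0000 0.0000 -1.0000]
Step 8: x=[2.0000 11.0000 10.5000] v=[-6.0000 8.0000 -5.0000]
Max displacement = 3.5000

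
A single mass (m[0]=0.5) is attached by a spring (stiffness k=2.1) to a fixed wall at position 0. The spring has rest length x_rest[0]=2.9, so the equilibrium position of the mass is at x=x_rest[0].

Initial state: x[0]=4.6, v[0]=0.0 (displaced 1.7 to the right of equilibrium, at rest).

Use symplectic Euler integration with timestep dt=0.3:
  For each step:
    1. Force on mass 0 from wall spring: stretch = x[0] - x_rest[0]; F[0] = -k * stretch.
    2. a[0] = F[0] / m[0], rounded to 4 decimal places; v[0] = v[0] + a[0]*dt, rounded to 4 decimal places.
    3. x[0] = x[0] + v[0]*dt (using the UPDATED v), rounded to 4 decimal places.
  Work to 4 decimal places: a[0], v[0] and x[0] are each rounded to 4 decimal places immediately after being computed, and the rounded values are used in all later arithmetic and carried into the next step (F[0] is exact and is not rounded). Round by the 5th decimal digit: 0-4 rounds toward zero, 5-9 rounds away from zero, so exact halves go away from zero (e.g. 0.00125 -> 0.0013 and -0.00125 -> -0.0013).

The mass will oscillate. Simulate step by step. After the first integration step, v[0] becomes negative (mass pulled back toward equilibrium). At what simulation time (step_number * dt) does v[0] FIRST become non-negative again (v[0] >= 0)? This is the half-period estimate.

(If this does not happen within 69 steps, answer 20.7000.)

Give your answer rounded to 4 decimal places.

Step 0: x=[4.6000] v=[0.0000]
Step 1: x=[3.9574] v=[-2.1420]
Step 2: x=[2.9151] v=[-3.4743]
Step 3: x=[1.8671] v=[-3.4933]
Step 4: x=[1.2096] v=[-2.1918]
Step 5: x=[1.1910] v=[-0.0619]
Step 6: x=[1.8184] v=[2.0914]
First v>=0 after going negative at step 6, time=1.8000

Answer: 1.8000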